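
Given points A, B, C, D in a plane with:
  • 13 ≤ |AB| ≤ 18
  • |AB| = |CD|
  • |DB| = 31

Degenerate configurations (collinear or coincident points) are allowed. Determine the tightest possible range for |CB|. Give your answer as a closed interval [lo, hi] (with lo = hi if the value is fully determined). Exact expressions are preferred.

|CB| ∈ [13, 49]  (≈ [13.0000, 49.0000])

|AB| ∈ [13, 18]
|BD| ∈ {31}
|CD| ∈ [13, 18]
|AD| ∈ [13, 49]
|BC| ∈ [13, 49]
|AC| ∈ [0, 67]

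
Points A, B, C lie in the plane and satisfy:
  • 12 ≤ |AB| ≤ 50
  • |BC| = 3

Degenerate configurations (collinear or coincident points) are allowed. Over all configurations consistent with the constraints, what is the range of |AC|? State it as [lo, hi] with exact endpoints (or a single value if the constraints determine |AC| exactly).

|AB| ∈ [12, 50]
|BC| ∈ {3}
|AC| ∈ [9, 53]

|AC| ∈ [9, 53]  (≈ [9.0000, 53.0000])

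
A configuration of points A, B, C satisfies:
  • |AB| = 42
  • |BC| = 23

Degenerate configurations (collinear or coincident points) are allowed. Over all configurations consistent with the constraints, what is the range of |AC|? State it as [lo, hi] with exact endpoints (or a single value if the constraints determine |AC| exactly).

|AC| ∈ [19, 65]  (≈ [19.0000, 65.0000])

|AB| ∈ {42}
|BC| ∈ {23}
|AC| ∈ [19, 65]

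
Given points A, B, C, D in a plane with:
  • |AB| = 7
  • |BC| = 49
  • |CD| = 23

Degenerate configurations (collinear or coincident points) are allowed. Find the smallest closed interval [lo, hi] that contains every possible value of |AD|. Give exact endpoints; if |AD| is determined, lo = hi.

|AB| ∈ {7}
|BC| ∈ {49}
|CD| ∈ {23}
|AC| ∈ [42, 56]
|BD| ∈ [26, 72]
|AD| ∈ [19, 79]

|AD| ∈ [19, 79]  (≈ [19.0000, 79.0000])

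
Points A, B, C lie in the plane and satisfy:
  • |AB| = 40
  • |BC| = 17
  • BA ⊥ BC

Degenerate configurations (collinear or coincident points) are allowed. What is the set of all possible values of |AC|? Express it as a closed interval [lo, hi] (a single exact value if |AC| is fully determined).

|AC| = √(1889)  (≈ 43.4626)

|AB| ∈ {40}
|BC| ∈ {17}
|AC| ∈ {√(1889)}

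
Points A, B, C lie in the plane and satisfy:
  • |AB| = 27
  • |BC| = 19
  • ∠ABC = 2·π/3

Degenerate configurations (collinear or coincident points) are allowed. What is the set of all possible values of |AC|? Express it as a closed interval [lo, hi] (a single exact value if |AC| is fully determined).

|AC| = √(1603)  (≈ 40.0375)

|AB| ∈ {27}
|BC| ∈ {19}
|AC| ∈ {√(1603)}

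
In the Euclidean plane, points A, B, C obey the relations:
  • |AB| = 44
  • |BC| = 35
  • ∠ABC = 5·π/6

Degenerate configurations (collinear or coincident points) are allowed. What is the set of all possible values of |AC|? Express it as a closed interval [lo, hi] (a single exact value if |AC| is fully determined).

|AC| = √(1540·√(3) + 3161)  (≈ 76.3437)

|AB| ∈ {44}
|BC| ∈ {35}
|AC| ∈ {√(1540·√(3) + 3161)}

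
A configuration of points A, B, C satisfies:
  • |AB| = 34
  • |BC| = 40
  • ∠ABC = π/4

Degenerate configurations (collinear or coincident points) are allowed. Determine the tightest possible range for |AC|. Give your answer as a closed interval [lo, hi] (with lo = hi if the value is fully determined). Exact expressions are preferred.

|AC| = 2·√(689 - 340·√(2))  (≈ 28.8560)

|AB| ∈ {34}
|BC| ∈ {40}
|AC| ∈ {2·√(689 - 340·√(2))}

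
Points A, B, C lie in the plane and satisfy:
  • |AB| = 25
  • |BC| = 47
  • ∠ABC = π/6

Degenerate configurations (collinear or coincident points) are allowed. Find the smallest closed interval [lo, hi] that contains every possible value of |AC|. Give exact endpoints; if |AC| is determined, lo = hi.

|AC| = √(2834 - 1175·√(3))  (≈ 28.2638)

|AB| ∈ {25}
|BC| ∈ {47}
|AC| ∈ {√(2834 - 1175·√(3))}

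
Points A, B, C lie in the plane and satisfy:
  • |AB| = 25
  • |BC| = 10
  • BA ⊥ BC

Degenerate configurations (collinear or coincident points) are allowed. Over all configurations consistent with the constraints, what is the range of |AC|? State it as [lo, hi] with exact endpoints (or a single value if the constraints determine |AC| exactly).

|AB| ∈ {25}
|BC| ∈ {10}
|AC| ∈ {5·√(29)}

|AC| = 5·√(29)  (≈ 26.9258)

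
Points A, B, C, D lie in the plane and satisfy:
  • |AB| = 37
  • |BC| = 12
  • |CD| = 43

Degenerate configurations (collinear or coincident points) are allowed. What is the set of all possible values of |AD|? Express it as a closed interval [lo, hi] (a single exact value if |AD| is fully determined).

|AB| ∈ {37}
|BC| ∈ {12}
|CD| ∈ {43}
|AC| ∈ [25, 49]
|BD| ∈ [31, 55]
|AD| ∈ [0, 92]

|AD| ∈ [0, 92]  (≈ [0.0000, 92.0000])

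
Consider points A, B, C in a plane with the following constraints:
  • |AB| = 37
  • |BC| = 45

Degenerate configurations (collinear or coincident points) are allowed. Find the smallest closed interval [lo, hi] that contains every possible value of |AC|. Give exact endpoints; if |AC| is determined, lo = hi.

|AB| ∈ {37}
|BC| ∈ {45}
|AC| ∈ [8, 82]

|AC| ∈ [8, 82]  (≈ [8.0000, 82.0000])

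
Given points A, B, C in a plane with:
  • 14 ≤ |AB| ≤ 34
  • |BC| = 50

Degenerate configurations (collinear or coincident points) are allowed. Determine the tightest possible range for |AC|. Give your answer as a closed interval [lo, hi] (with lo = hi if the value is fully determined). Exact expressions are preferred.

|AC| ∈ [16, 84]  (≈ [16.0000, 84.0000])

|AB| ∈ [14, 34]
|BC| ∈ {50}
|AC| ∈ [16, 84]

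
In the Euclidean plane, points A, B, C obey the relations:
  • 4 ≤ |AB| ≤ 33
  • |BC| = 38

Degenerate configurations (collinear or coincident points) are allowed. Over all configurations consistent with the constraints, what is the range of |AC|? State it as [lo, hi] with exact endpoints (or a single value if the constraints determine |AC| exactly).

|AB| ∈ [4, 33]
|BC| ∈ {38}
|AC| ∈ [5, 71]

|AC| ∈ [5, 71]  (≈ [5.0000, 71.0000])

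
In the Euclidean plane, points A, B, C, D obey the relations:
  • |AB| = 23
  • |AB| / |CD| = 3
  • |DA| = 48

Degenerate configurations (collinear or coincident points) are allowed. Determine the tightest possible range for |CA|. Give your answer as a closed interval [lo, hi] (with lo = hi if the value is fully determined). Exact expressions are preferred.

|CA| ∈ [121/3, 167/3]  (≈ [40.3333, 55.6667])

|AB| ∈ {23}
|AD| ∈ {48}
|CD| ∈ {23/3}
|BD| ∈ [25, 71]
|AC| ∈ [121/3, 167/3]
|BC| ∈ [52/3, 236/3]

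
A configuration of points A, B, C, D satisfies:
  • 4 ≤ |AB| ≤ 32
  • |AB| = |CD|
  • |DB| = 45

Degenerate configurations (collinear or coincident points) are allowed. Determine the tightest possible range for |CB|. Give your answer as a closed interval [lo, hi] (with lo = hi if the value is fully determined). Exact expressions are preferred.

|CB| ∈ [13, 77]  (≈ [13.0000, 77.0000])

|AB| ∈ [4, 32]
|BD| ∈ {45}
|CD| ∈ [4, 32]
|AD| ∈ [13, 77]
|BC| ∈ [13, 77]
|AC| ∈ [0, 109]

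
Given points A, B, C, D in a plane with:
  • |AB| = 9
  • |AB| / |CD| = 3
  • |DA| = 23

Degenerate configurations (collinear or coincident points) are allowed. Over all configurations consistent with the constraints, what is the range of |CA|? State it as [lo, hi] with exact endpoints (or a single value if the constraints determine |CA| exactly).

|CA| ∈ [20, 26]  (≈ [20.0000, 26.0000])

|AB| ∈ {9}
|AD| ∈ {23}
|CD| ∈ {3}
|BD| ∈ [14, 32]
|AC| ∈ [20, 26]
|BC| ∈ [11, 35]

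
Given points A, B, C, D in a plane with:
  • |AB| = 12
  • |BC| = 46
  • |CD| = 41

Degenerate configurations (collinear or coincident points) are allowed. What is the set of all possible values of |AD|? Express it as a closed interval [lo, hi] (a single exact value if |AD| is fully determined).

|AD| ∈ [0, 99]  (≈ [0.0000, 99.0000])

|AB| ∈ {12}
|BC| ∈ {46}
|CD| ∈ {41}
|AC| ∈ [34, 58]
|BD| ∈ [5, 87]
|AD| ∈ [0, 99]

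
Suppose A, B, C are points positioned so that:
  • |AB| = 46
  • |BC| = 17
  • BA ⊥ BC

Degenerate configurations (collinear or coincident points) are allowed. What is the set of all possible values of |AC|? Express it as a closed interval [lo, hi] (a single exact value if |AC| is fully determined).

|AB| ∈ {46}
|BC| ∈ {17}
|AC| ∈ {√(2405)}

|AC| = √(2405)  (≈ 49.0408)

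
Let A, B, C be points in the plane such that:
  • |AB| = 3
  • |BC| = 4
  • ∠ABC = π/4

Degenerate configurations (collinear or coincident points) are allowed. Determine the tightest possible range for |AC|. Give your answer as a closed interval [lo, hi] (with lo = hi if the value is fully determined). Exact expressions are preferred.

|AB| ∈ {3}
|BC| ∈ {4}
|AC| ∈ {√(25 - 12·√(2))}

|AC| = √(25 - 12·√(2))  (≈ 2.8336)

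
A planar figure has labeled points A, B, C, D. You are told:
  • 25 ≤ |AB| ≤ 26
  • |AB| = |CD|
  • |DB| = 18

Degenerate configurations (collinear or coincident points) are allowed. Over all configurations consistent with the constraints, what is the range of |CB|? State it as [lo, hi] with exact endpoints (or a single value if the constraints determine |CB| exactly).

|AB| ∈ [25, 26]
|BD| ∈ {18}
|CD| ∈ [25, 26]
|AD| ∈ [7, 44]
|BC| ∈ [7, 44]
|AC| ∈ [0, 70]

|CB| ∈ [7, 44]  (≈ [7.0000, 44.0000])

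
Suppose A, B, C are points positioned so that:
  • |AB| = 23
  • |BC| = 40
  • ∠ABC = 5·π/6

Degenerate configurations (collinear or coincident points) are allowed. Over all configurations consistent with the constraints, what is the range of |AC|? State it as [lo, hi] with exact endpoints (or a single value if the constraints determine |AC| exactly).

|AB| ∈ {23}
|BC| ∈ {40}
|AC| ∈ {√(920·√(3) + 2129)}

|AC| = √(920·√(3) + 2129)  (≈ 61.0122)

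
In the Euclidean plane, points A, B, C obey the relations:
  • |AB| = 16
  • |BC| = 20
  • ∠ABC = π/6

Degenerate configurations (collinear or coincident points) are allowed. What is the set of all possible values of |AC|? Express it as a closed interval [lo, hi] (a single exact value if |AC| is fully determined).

|AC| = 4·√(41 - 20·√(3))  (≈ 10.0868)

|AB| ∈ {16}
|BC| ∈ {20}
|AC| ∈ {4·√(41 - 20·√(3))}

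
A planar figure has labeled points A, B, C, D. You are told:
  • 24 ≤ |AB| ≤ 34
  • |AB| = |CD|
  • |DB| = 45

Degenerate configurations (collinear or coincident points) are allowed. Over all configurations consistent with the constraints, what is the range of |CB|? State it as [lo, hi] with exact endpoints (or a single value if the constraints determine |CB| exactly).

|CB| ∈ [11, 79]  (≈ [11.0000, 79.0000])

|AB| ∈ [24, 34]
|BD| ∈ {45}
|CD| ∈ [24, 34]
|AD| ∈ [11, 79]
|BC| ∈ [11, 79]
|AC| ∈ [0, 113]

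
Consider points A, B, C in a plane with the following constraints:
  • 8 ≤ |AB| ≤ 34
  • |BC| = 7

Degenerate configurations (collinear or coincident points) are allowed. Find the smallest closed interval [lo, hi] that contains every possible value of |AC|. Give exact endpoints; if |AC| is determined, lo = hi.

|AB| ∈ [8, 34]
|BC| ∈ {7}
|AC| ∈ [1, 41]

|AC| ∈ [1, 41]  (≈ [1.0000, 41.0000])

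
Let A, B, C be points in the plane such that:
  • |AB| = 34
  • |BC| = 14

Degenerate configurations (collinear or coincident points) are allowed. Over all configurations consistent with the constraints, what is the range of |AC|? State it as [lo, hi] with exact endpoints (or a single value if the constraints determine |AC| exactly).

|AB| ∈ {34}
|BC| ∈ {14}
|AC| ∈ [20, 48]

|AC| ∈ [20, 48]  (≈ [20.0000, 48.0000])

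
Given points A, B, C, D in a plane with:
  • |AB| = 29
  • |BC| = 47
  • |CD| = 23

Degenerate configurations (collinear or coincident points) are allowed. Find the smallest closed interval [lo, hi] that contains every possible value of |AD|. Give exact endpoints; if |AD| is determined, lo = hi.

|AD| ∈ [0, 99]  (≈ [0.0000, 99.0000])

|AB| ∈ {29}
|BC| ∈ {47}
|CD| ∈ {23}
|AC| ∈ [18, 76]
|BD| ∈ [24, 70]
|AD| ∈ [0, 99]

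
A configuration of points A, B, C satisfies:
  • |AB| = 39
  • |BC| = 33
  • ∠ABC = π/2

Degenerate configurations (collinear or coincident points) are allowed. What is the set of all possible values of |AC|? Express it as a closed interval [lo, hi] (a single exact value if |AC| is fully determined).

|AC| = 3·√(290)  (≈ 51.0882)

|AB| ∈ {39}
|BC| ∈ {33}
|AC| ∈ {3·√(290)}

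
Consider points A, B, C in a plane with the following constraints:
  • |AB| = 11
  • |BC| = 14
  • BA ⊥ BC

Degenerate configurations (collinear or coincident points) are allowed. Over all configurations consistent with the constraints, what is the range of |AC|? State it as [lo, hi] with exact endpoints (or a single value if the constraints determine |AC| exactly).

|AC| = √(317)  (≈ 17.8045)

|AB| ∈ {11}
|BC| ∈ {14}
|AC| ∈ {√(317)}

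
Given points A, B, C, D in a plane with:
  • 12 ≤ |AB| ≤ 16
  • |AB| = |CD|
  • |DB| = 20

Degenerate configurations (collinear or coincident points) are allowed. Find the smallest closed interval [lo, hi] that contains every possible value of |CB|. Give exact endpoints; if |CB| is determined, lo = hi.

|AB| ∈ [12, 16]
|BD| ∈ {20}
|CD| ∈ [12, 16]
|AD| ∈ [4, 36]
|BC| ∈ [4, 36]
|AC| ∈ [0, 52]

|CB| ∈ [4, 36]  (≈ [4.0000, 36.0000])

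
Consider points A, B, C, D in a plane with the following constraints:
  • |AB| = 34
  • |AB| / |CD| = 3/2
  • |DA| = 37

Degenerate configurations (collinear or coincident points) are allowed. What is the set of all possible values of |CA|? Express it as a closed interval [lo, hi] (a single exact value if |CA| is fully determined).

|AB| ∈ {34}
|AD| ∈ {37}
|CD| ∈ {68/3}
|BD| ∈ [3, 71]
|AC| ∈ [43/3, 179/3]
|BC| ∈ [0, 281/3]

|CA| ∈ [43/3, 179/3]  (≈ [14.3333, 59.6667])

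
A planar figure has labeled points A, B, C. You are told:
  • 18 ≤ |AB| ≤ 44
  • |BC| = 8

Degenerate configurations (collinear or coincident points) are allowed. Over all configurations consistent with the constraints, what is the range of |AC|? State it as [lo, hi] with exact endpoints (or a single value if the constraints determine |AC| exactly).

|AB| ∈ [18, 44]
|BC| ∈ {8}
|AC| ∈ [10, 52]

|AC| ∈ [10, 52]  (≈ [10.0000, 52.0000])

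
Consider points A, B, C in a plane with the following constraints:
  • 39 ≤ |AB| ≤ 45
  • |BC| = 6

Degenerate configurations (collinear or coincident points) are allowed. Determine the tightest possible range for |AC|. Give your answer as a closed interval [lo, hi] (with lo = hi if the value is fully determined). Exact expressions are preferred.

|AC| ∈ [33, 51]  (≈ [33.0000, 51.0000])

|AB| ∈ [39, 45]
|BC| ∈ {6}
|AC| ∈ [33, 51]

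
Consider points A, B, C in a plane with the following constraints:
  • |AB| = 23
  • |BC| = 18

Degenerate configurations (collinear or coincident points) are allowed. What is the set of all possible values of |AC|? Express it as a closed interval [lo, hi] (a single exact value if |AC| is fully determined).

|AB| ∈ {23}
|BC| ∈ {18}
|AC| ∈ [5, 41]

|AC| ∈ [5, 41]  (≈ [5.0000, 41.0000])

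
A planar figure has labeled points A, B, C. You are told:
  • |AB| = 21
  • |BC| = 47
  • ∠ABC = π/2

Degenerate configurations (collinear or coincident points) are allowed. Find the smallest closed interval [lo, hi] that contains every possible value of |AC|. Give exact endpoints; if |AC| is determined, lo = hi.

|AB| ∈ {21}
|BC| ∈ {47}
|AC| ∈ {5·√(106)}

|AC| = 5·√(106)  (≈ 51.4782)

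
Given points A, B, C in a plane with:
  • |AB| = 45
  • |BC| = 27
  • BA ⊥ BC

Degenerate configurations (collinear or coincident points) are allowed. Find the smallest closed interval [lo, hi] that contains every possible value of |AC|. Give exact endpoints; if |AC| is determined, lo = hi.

|AB| ∈ {45}
|BC| ∈ {27}
|AC| ∈ {9·√(34)}

|AC| = 9·√(34)  (≈ 52.4786)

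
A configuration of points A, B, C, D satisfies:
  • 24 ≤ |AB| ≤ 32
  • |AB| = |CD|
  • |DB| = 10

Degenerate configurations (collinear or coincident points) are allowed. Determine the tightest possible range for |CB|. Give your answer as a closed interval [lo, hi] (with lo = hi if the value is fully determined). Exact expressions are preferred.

|CB| ∈ [14, 42]  (≈ [14.0000, 42.0000])

|AB| ∈ [24, 32]
|BD| ∈ {10}
|CD| ∈ [24, 32]
|AD| ∈ [14, 42]
|BC| ∈ [14, 42]
|AC| ∈ [0, 74]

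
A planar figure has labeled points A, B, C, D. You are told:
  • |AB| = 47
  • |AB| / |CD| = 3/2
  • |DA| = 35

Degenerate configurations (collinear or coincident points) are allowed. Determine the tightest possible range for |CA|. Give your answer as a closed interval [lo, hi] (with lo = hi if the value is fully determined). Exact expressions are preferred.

|AB| ∈ {47}
|AD| ∈ {35}
|CD| ∈ {94/3}
|BD| ∈ [12, 82]
|AC| ∈ [11/3, 199/3]
|BC| ∈ [0, 340/3]

|CA| ∈ [11/3, 199/3]  (≈ [3.6667, 66.3333])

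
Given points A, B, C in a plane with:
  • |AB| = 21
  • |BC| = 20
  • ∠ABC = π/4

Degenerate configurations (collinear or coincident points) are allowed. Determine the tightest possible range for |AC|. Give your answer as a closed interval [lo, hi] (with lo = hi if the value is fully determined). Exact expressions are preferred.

|AB| ∈ {21}
|BC| ∈ {20}
|AC| ∈ {√(841 - 420·√(2))}

|AC| = √(841 - 420·√(2))  (≈ 15.7172)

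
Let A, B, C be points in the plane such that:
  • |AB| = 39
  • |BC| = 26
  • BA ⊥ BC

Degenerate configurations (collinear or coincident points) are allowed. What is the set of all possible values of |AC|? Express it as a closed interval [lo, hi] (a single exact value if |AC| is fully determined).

|AC| = 13·√(13)  (≈ 46.8722)

|AB| ∈ {39}
|BC| ∈ {26}
|AC| ∈ {13·√(13)}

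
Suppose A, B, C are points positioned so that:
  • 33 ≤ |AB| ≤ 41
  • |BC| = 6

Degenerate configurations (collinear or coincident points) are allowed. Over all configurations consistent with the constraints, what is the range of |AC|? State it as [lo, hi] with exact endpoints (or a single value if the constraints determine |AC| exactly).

|AB| ∈ [33, 41]
|BC| ∈ {6}
|AC| ∈ [27, 47]

|AC| ∈ [27, 47]  (≈ [27.0000, 47.0000])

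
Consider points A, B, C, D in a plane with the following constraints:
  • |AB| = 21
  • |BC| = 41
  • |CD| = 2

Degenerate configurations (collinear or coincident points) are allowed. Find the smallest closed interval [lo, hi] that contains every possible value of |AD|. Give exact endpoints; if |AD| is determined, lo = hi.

|AD| ∈ [18, 64]  (≈ [18.0000, 64.0000])

|AB| ∈ {21}
|BC| ∈ {41}
|CD| ∈ {2}
|AC| ∈ [20, 62]
|BD| ∈ [39, 43]
|AD| ∈ [18, 64]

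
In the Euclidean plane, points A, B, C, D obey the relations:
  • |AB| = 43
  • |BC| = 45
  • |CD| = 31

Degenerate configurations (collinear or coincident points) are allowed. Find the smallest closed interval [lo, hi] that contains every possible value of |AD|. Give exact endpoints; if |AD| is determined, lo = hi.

|AD| ∈ [0, 119]  (≈ [0.0000, 119.0000])

|AB| ∈ {43}
|BC| ∈ {45}
|CD| ∈ {31}
|AC| ∈ [2, 88]
|BD| ∈ [14, 76]
|AD| ∈ [0, 119]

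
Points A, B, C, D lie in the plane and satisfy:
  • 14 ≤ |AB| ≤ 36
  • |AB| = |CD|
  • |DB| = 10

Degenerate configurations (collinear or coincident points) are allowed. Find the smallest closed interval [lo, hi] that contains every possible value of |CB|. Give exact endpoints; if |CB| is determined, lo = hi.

|CB| ∈ [4, 46]  (≈ [4.0000, 46.0000])

|AB| ∈ [14, 36]
|BD| ∈ {10}
|CD| ∈ [14, 36]
|AD| ∈ [4, 46]
|BC| ∈ [4, 46]
|AC| ∈ [0, 82]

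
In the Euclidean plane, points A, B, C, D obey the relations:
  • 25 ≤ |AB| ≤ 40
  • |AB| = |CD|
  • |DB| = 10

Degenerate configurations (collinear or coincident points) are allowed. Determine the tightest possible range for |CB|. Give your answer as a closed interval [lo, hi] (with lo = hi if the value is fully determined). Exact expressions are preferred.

|AB| ∈ [25, 40]
|BD| ∈ {10}
|CD| ∈ [25, 40]
|AD| ∈ [15, 50]
|BC| ∈ [15, 50]
|AC| ∈ [0, 90]

|CB| ∈ [15, 50]  (≈ [15.0000, 50.0000])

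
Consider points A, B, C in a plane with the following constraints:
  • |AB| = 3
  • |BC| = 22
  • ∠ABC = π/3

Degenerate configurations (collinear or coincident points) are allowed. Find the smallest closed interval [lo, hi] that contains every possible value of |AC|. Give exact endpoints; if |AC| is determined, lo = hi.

|AC| = √(427)  (≈ 20.6640)

|AB| ∈ {3}
|BC| ∈ {22}
|AC| ∈ {√(427)}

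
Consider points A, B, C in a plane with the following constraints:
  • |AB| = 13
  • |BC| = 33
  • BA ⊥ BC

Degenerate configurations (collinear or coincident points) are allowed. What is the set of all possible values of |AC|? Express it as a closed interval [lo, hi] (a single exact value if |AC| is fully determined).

|AB| ∈ {13}
|BC| ∈ {33}
|AC| ∈ {√(1258)}

|AC| = √(1258)  (≈ 35.4683)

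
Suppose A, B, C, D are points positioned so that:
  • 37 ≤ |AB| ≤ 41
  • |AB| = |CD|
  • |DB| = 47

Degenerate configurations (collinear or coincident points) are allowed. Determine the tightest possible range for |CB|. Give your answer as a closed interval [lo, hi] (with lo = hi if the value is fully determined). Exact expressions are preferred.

|CB| ∈ [6, 88]  (≈ [6.0000, 88.0000])

|AB| ∈ [37, 41]
|BD| ∈ {47}
|CD| ∈ [37, 41]
|AD| ∈ [6, 88]
|BC| ∈ [6, 88]
|AC| ∈ [0, 129]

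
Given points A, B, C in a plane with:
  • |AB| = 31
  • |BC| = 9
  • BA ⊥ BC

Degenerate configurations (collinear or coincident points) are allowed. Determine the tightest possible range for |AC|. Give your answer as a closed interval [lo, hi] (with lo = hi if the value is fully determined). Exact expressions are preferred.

|AB| ∈ {31}
|BC| ∈ {9}
|AC| ∈ {√(1042)}

|AC| = √(1042)  (≈ 32.2800)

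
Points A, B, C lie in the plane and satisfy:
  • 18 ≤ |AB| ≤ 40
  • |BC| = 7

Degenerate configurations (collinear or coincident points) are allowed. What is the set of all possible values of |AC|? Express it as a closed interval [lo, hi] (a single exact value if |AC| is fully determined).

|AC| ∈ [11, 47]  (≈ [11.0000, 47.0000])

|AB| ∈ [18, 40]
|BC| ∈ {7}
|AC| ∈ [11, 47]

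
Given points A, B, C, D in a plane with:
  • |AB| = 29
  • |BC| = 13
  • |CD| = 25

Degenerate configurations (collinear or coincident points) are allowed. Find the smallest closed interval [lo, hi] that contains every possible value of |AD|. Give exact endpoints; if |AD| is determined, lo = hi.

|AD| ∈ [0, 67]  (≈ [0.0000, 67.0000])

|AB| ∈ {29}
|BC| ∈ {13}
|CD| ∈ {25}
|AC| ∈ [16, 42]
|BD| ∈ [12, 38]
|AD| ∈ [0, 67]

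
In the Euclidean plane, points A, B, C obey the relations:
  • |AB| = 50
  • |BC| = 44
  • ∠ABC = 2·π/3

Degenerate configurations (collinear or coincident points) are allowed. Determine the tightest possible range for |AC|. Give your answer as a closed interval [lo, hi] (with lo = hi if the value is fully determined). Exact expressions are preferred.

|AC| = 2·√(1659)  (≈ 81.4616)

|AB| ∈ {50}
|BC| ∈ {44}
|AC| ∈ {2·√(1659)}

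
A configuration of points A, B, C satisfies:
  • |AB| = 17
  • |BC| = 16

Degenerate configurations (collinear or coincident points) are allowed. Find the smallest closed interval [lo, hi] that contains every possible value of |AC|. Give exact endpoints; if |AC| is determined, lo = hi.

|AC| ∈ [1, 33]  (≈ [1.0000, 33.0000])

|AB| ∈ {17}
|BC| ∈ {16}
|AC| ∈ [1, 33]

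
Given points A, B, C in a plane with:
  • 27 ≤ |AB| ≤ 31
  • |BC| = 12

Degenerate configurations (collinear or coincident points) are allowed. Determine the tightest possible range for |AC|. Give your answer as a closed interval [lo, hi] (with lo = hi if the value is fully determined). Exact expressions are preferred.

|AB| ∈ [27, 31]
|BC| ∈ {12}
|AC| ∈ [15, 43]

|AC| ∈ [15, 43]  (≈ [15.0000, 43.0000])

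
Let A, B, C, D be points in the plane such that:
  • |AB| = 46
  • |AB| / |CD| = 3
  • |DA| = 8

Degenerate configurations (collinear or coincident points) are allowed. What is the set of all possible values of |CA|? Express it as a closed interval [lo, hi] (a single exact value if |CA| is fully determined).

|AB| ∈ {46}
|AD| ∈ {8}
|CD| ∈ {46/3}
|BD| ∈ [38, 54]
|AC| ∈ [22/3, 70/3]
|BC| ∈ [68/3, 208/3]

|CA| ∈ [22/3, 70/3]  (≈ [7.3333, 23.3333])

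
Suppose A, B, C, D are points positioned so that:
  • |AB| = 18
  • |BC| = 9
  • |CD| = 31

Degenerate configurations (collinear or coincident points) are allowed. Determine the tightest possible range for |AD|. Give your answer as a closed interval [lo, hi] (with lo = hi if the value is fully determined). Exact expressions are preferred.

|AB| ∈ {18}
|BC| ∈ {9}
|CD| ∈ {31}
|AC| ∈ [9, 27]
|BD| ∈ [22, 40]
|AD| ∈ [4, 58]

|AD| ∈ [4, 58]  (≈ [4.0000, 58.0000])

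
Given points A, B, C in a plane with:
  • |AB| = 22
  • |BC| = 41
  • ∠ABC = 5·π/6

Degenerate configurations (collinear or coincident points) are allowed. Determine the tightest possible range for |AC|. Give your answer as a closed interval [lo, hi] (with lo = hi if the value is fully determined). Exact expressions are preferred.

|AC| = √(902·√(3) + 2165)  (≈ 61.0517)

|AB| ∈ {22}
|BC| ∈ {41}
|AC| ∈ {√(902·√(3) + 2165)}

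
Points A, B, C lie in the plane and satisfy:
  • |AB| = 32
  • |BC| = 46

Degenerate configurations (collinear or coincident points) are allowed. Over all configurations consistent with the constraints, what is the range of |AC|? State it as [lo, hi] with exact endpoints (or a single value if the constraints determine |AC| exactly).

|AC| ∈ [14, 78]  (≈ [14.0000, 78.0000])

|AB| ∈ {32}
|BC| ∈ {46}
|AC| ∈ [14, 78]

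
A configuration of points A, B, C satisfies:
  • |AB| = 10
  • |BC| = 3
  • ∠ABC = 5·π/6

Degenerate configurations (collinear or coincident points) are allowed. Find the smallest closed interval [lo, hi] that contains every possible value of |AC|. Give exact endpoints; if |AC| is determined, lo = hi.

|AC| = √(30·√(3) + 109)  (≈ 12.6871)

|AB| ∈ {10}
|BC| ∈ {3}
|AC| ∈ {√(30·√(3) + 109)}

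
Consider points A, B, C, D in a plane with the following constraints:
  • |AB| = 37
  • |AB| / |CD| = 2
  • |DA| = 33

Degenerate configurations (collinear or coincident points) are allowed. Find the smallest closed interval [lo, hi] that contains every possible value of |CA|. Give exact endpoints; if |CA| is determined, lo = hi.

|AB| ∈ {37}
|AD| ∈ {33}
|CD| ∈ {37/2}
|BD| ∈ [4, 70]
|AC| ∈ [29/2, 103/2]
|BC| ∈ [0, 177/2]

|CA| ∈ [29/2, 103/2]  (≈ [14.5000, 51.5000])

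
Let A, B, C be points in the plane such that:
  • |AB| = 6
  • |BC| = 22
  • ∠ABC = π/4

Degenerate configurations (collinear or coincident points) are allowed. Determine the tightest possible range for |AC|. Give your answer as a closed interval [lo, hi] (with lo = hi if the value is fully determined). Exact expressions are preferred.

|AB| ∈ {6}
|BC| ∈ {22}
|AC| ∈ {2·√(130 - 33·√(2))}

|AC| = 2·√(130 - 33·√(2))  (≈ 18.2572)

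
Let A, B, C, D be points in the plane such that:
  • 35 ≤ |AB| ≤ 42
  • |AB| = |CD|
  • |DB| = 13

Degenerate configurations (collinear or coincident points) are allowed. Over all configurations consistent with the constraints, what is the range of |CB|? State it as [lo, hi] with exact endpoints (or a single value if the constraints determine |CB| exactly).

|AB| ∈ [35, 42]
|BD| ∈ {13}
|CD| ∈ [35, 42]
|AD| ∈ [22, 55]
|BC| ∈ [22, 55]
|AC| ∈ [0, 97]

|CB| ∈ [22, 55]  (≈ [22.0000, 55.0000])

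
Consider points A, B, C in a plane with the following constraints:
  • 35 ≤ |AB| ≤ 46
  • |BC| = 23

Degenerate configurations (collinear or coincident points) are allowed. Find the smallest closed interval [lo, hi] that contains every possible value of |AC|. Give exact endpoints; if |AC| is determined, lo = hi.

|AB| ∈ [35, 46]
|BC| ∈ {23}
|AC| ∈ [12, 69]

|AC| ∈ [12, 69]  (≈ [12.0000, 69.0000])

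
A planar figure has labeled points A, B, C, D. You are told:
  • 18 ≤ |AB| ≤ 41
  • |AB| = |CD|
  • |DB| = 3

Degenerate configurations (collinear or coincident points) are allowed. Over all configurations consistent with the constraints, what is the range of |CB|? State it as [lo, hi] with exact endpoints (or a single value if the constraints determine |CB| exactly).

|CB| ∈ [15, 44]  (≈ [15.0000, 44.0000])

|AB| ∈ [18, 41]
|BD| ∈ {3}
|CD| ∈ [18, 41]
|AD| ∈ [15, 44]
|BC| ∈ [15, 44]
|AC| ∈ [0, 85]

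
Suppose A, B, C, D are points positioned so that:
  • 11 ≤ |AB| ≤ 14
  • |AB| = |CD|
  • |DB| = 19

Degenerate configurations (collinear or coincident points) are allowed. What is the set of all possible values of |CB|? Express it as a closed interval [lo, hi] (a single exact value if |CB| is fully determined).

|CB| ∈ [5, 33]  (≈ [5.0000, 33.0000])

|AB| ∈ [11, 14]
|BD| ∈ {19}
|CD| ∈ [11, 14]
|AD| ∈ [5, 33]
|BC| ∈ [5, 33]
|AC| ∈ [0, 47]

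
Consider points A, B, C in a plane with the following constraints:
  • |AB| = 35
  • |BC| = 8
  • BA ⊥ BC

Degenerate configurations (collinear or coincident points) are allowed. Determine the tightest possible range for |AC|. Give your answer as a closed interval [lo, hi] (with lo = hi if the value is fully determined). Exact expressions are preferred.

|AC| = √(1289)  (≈ 35.9026)

|AB| ∈ {35}
|BC| ∈ {8}
|AC| ∈ {√(1289)}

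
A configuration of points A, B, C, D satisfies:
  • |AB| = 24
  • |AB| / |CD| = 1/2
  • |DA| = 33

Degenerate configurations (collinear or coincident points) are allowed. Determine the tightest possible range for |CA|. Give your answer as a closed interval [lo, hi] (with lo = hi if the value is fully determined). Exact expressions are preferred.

|CA| ∈ [15, 81]  (≈ [15.0000, 81.0000])

|AB| ∈ {24}
|AD| ∈ {33}
|CD| ∈ {48}
|BD| ∈ [9, 57]
|AC| ∈ [15, 81]
|BC| ∈ [0, 105]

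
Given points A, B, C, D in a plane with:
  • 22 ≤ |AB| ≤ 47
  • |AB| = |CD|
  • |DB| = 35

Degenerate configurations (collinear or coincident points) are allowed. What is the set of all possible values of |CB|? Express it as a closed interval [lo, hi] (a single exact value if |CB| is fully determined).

|CB| ∈ [0, 82]  (≈ [0.0000, 82.0000])

|AB| ∈ [22, 47]
|BD| ∈ {35}
|CD| ∈ [22, 47]
|AD| ∈ [0, 82]
|BC| ∈ [0, 82]
|AC| ∈ [0, 129]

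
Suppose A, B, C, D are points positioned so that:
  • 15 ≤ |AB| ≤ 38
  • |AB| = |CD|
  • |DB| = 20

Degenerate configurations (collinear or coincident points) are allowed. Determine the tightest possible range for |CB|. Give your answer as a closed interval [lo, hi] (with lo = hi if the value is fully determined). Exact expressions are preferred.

|AB| ∈ [15, 38]
|BD| ∈ {20}
|CD| ∈ [15, 38]
|AD| ∈ [0, 58]
|BC| ∈ [0, 58]
|AC| ∈ [0, 96]

|CB| ∈ [0, 58]  (≈ [0.0000, 58.0000])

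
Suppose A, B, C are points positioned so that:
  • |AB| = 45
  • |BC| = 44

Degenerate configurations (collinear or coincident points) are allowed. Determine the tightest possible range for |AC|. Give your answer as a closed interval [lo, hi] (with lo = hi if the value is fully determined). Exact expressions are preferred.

|AC| ∈ [1, 89]  (≈ [1.0000, 89.0000])

|AB| ∈ {45}
|BC| ∈ {44}
|AC| ∈ [1, 89]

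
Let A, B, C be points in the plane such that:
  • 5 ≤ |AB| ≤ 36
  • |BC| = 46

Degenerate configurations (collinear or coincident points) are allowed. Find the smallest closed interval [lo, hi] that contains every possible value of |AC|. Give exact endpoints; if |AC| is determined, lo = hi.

|AB| ∈ [5, 36]
|BC| ∈ {46}
|AC| ∈ [10, 82]

|AC| ∈ [10, 82]  (≈ [10.0000, 82.0000])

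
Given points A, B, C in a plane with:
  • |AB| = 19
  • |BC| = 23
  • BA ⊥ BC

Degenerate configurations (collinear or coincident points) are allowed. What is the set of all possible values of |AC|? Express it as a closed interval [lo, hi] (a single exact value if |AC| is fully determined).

|AB| ∈ {19}
|BC| ∈ {23}
|AC| ∈ {√(890)}

|AC| = √(890)  (≈ 29.8329)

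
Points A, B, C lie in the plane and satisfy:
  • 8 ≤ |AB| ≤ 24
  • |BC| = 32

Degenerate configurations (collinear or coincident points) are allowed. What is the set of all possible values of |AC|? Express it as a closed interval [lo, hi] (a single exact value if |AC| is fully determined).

|AC| ∈ [8, 56]  (≈ [8.0000, 56.0000])

|AB| ∈ [8, 24]
|BC| ∈ {32}
|AC| ∈ [8, 56]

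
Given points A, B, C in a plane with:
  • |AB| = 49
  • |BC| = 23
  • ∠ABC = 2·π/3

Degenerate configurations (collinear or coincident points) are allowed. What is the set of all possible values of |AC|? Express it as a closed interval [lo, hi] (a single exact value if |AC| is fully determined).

|AC| = √(4057)  (≈ 63.6946)

|AB| ∈ {49}
|BC| ∈ {23}
|AC| ∈ {√(4057)}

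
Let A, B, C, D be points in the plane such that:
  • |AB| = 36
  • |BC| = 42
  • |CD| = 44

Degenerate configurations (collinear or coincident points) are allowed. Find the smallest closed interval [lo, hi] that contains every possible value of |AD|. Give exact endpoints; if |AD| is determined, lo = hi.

|AD| ∈ [0, 122]  (≈ [0.0000, 122.0000])

|AB| ∈ {36}
|BC| ∈ {42}
|CD| ∈ {44}
|AC| ∈ [6, 78]
|BD| ∈ [2, 86]
|AD| ∈ [0, 122]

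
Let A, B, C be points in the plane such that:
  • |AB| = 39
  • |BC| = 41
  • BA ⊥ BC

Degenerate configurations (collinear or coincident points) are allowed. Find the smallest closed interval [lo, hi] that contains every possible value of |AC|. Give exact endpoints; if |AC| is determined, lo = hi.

|AC| = √(3202)  (≈ 56.5862)

|AB| ∈ {39}
|BC| ∈ {41}
|AC| ∈ {√(3202)}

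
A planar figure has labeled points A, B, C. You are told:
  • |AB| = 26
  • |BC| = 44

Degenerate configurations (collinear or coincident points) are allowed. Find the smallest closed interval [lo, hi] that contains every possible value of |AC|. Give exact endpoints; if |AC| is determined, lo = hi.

|AB| ∈ {26}
|BC| ∈ {44}
|AC| ∈ [18, 70]

|AC| ∈ [18, 70]  (≈ [18.0000, 70.0000])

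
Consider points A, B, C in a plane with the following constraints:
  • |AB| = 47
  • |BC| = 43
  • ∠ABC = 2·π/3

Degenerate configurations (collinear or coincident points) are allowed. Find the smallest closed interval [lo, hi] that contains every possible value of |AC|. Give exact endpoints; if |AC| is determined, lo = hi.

|AB| ∈ {47}
|BC| ∈ {43}
|AC| ∈ {√(6079)}

|AC| = √(6079)  (≈ 77.9679)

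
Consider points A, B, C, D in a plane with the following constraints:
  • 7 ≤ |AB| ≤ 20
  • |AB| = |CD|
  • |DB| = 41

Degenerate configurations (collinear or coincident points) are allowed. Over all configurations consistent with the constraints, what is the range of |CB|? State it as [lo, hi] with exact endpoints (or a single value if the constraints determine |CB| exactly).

|CB| ∈ [21, 61]  (≈ [21.0000, 61.0000])

|AB| ∈ [7, 20]
|BD| ∈ {41}
|CD| ∈ [7, 20]
|AD| ∈ [21, 61]
|BC| ∈ [21, 61]
|AC| ∈ [1, 81]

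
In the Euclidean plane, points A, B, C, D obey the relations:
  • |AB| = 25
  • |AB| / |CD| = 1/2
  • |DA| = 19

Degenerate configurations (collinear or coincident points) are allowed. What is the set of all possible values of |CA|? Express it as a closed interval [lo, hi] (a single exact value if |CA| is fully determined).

|AB| ∈ {25}
|AD| ∈ {19}
|CD| ∈ {50}
|BD| ∈ [6, 44]
|AC| ∈ [31, 69]
|BC| ∈ [6, 94]

|CA| ∈ [31, 69]  (≈ [31.0000, 69.0000])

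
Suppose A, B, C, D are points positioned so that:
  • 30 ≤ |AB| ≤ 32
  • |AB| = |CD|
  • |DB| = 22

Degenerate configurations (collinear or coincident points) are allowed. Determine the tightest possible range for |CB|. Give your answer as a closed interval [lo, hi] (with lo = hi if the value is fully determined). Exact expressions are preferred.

|AB| ∈ [30, 32]
|BD| ∈ {22}
|CD| ∈ [30, 32]
|AD| ∈ [8, 54]
|BC| ∈ [8, 54]
|AC| ∈ [0, 86]

|CB| ∈ [8, 54]  (≈ [8.0000, 54.0000])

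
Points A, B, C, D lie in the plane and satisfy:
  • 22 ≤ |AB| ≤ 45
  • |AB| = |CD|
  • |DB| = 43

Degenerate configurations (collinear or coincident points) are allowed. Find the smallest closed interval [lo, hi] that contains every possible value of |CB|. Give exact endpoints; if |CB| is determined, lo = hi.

|CB| ∈ [0, 88]  (≈ [0.0000, 88.0000])

|AB| ∈ [22, 45]
|BD| ∈ {43}
|CD| ∈ [22, 45]
|AD| ∈ [0, 88]
|BC| ∈ [0, 88]
|AC| ∈ [0, 133]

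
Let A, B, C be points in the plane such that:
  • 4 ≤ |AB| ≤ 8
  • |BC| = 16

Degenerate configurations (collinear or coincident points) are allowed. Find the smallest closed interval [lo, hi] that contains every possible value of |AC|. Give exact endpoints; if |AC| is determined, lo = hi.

|AB| ∈ [4, 8]
|BC| ∈ {16}
|AC| ∈ [8, 24]

|AC| ∈ [8, 24]  (≈ [8.0000, 24.0000])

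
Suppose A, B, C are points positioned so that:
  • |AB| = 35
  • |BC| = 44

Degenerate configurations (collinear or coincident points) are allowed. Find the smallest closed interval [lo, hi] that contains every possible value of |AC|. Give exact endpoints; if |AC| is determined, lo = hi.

|AC| ∈ [9, 79]  (≈ [9.0000, 79.0000])

|AB| ∈ {35}
|BC| ∈ {44}
|AC| ∈ [9, 79]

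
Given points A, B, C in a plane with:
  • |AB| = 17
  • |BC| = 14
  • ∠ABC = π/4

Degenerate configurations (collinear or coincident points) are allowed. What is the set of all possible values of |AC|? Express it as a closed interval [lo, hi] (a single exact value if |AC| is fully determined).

|AC| = √(485 - 238·√(2))  (≈ 12.1827)

|AB| ∈ {17}
|BC| ∈ {14}
|AC| ∈ {√(485 - 238·√(2))}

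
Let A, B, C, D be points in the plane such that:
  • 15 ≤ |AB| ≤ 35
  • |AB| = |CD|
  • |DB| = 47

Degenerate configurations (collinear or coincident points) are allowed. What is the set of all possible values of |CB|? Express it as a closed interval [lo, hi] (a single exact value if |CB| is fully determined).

|AB| ∈ [15, 35]
|BD| ∈ {47}
|CD| ∈ [15, 35]
|AD| ∈ [12, 82]
|BC| ∈ [12, 82]
|AC| ∈ [0, 117]

|CB| ∈ [12, 82]  (≈ [12.0000, 82.0000])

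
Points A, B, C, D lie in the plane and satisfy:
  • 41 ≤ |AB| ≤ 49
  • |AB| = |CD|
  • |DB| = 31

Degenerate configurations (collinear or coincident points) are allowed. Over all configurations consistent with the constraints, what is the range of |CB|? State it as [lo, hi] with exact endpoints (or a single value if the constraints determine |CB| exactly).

|AB| ∈ [41, 49]
|BD| ∈ {31}
|CD| ∈ [41, 49]
|AD| ∈ [10, 80]
|BC| ∈ [10, 80]
|AC| ∈ [0, 129]

|CB| ∈ [10, 80]  (≈ [10.0000, 80.0000])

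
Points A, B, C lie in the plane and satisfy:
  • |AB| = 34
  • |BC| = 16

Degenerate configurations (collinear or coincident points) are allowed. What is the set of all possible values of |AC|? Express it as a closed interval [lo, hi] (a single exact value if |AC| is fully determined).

|AB| ∈ {34}
|BC| ∈ {16}
|AC| ∈ [18, 50]

|AC| ∈ [18, 50]  (≈ [18.0000, 50.0000])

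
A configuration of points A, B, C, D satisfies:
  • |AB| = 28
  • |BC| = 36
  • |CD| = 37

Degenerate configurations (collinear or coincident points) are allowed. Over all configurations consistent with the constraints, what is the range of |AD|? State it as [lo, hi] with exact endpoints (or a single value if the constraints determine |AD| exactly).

|AD| ∈ [0, 101]  (≈ [0.0000, 101.0000])

|AB| ∈ {28}
|BC| ∈ {36}
|CD| ∈ {37}
|AC| ∈ [8, 64]
|BD| ∈ [1, 73]
|AD| ∈ [0, 101]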